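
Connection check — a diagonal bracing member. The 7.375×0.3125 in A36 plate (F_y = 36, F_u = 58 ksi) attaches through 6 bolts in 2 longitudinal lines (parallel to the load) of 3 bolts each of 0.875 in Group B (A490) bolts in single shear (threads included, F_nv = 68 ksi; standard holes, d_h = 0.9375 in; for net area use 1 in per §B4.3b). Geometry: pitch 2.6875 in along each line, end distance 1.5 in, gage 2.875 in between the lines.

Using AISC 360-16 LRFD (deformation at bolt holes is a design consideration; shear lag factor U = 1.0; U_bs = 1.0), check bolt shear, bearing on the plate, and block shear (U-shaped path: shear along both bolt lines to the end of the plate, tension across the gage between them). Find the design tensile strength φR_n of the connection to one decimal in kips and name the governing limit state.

Bolt shear: A_b = π(0.875)²/4 = 0.60132 in². φR_n = 0.75 × 68 × 0.60132 × 6 × 1 = 184.0 kips.
Bearing (0.3125 in plate, F_u = 58 ksi): end bolts L_c = 1.5 − 0.9375/2 = 1.03125, R_n = min(1.2×1.03125×0.3125×58, 2.4×0.875×0.3125×58) = 22.43 kips/bolt; interior L_c = 2.6875 − 0.9375 = 1.75, R_n = 38.063 kips/bolt. φR_n = 0.75 × (2×22.43 + 4×38.063) = 147.8 kips.
Block shear: shear path 2×[1.5+2×2.6875] = 2×6.875 in, A_gv = 4.2969, A_nv = 2×(6.875 − 2.5×1)×0.3125 = 2.7344 in²; tension across gage: (2.875 − 1×1)×0.3125 = 0.58594 in². R_n = min(0.6×58×2.7344, 0.6×36×4.2969) + 1.0×58×0.58594 = min(95.157, 92.813) + 33.985 = 126.8 kips. φR_n = 0.75 × 126.8 = 95.1 kips.
Governing: min(184.0, 147.8, 95.1) = 95.1 kips → block shear.

95.1 kips (block shear governs)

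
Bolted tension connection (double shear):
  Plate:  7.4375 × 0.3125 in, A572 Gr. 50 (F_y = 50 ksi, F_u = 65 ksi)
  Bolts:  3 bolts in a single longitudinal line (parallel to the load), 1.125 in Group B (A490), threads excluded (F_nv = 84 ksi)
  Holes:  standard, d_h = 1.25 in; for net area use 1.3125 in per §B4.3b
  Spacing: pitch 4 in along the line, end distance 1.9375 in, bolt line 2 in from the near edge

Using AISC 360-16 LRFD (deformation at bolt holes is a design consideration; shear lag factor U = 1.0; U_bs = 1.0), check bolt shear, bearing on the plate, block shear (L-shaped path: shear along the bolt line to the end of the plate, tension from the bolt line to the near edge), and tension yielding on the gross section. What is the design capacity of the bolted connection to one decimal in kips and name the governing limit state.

Bolt shear: A_b = π(1.125)²/4 = 0.99402 in². φR_n = 0.75 × 84 × 0.99402 × 3 × 2 = 375.7 kips.
Bearing (0.3125 in plate, F_u = 65 ksi): end bolts L_c = 1.9375 − 1.25/2 = 1.3125, R_n = min(1.2×1.3125×0.3125×65, 2.4×1.125×0.3125×65) = 31.992 kips/bolt; interior L_c = 4 − 1.25 = 2.75, R_n = 54.844 kips/bolt. φR_n = 0.75 × (1×31.992 + 2×54.844) = 106.3 kips.
Block shear: shear path 1×[1.9375+2×4] = 1×9.9375 in, A_gv = 3.1055, A_nv = 1×(9.9375 − 2.5×1.3125)×0.3125 = 2.0801 in²; tension to near edge: (2 − 0.5×1.3125)×0.3125 = 0.41992 in². R_n = min(0.6×65×2.0801, 0.6×50×3.1055) + 1.0×65×0.41992 = min(81.124, 93.165) + 27.295 = 108.42 kips. φR_n = 0.75 × 108.42 = 81.3 kips.
Tension yield (gross): A_g = 7.4375×0.3125 = 2.3242 in². φR_n = 0.90 × 50 × 2.3242 = 104.6 kips.
Governing: min(375.7, 106.3, 81.3, 104.6) = 81.3 kips → block shear.

81.3 kips (block shear governs)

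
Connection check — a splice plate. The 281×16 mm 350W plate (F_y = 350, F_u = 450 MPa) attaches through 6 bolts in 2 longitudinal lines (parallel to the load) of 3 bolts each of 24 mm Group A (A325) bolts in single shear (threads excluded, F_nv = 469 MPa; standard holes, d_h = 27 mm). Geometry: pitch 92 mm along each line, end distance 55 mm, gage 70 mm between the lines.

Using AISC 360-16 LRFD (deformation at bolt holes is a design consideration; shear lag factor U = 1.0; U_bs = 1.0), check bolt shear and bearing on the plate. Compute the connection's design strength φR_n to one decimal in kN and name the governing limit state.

954.8 kN (bolt shear governs)

Bolt shear: A_b = π(24)²/4 = 452.39 mm². φR_n = 0.75 × 469 × 452.39 × 6 × 1 = 954.8 kN.
Bearing (16 mm plate, F_u = 450 MPa): end bolts L_c = 55 − 27/2 = 41.5, R_n = min(1.2×41.5×16×450, 2.4×24×16×450) = 358.56 kN/bolt; interior L_c = 92 − 27 = 65, R_n = 414.72 kN/bolt. φR_n = 0.75 × (2×358.56 + 4×414.72) = 1782.0 kN.
Governing: min(954.8, 1782.0) = 954.8 kN → bolt shear.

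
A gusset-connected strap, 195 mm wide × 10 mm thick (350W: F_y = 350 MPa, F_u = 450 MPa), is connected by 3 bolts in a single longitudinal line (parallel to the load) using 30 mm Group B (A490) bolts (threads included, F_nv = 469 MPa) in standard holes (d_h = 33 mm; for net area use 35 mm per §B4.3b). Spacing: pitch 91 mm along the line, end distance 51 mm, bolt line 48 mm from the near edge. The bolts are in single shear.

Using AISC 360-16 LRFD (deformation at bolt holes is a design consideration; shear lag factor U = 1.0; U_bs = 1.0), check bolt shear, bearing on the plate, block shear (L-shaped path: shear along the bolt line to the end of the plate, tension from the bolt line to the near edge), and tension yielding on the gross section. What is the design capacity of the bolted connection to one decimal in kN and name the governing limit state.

Bolt shear: A_b = π(30)²/4 = 706.86 mm². φR_n = 0.75 × 469 × 706.86 × 3 × 1 = 745.9 kN.
Bearing (10 mm plate, F_u = 450 MPa): end bolts L_c = 51 − 33/2 = 34.5, R_n = min(1.2×34.5×10×450, 2.4×30×10×450) = 186.3 kN/bolt; interior L_c = 91 − 33 = 58, R_n = 313.2 kN/bolt. φR_n = 0.75 × (1×186.3 + 2×313.2) = 609.5 kN.
Block shear: shear path 1×[51+2×91] = 1×233 mm, A_gv = 2330, A_nv = 1×(233 − 2.5×35)×10 = 1455 mm²; tension to near edge: (48 − 0.5×35)×10 = 305 mm². R_n = min(0.6×450×1455, 0.6×350×2330) + 1.0×450×305 = min(392.85, 489.3) + 137.25 = 530.1 kN. φR_n = 0.75 × 530.1 = 397.6 kN.
Tension yield (gross): A_g = 195×10 = 1950 mm². φR_n = 0.90 × 350 × 1950 = 614.3 kN.
Governing: min(745.9, 609.5, 397.6, 614.3) = 397.6 kN → block shear.

397.6 kN (block shear governs)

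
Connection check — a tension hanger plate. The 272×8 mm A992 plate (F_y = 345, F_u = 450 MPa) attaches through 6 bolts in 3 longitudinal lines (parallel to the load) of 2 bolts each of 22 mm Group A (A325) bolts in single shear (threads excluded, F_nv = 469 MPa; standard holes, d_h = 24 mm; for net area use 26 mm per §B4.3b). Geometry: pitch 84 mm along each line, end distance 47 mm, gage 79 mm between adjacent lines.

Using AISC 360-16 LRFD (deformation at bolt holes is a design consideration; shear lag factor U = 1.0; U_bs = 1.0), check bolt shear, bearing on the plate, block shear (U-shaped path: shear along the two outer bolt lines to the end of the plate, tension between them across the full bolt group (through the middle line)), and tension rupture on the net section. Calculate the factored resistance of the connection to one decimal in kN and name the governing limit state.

523.8 kN (net-section rupture governs)

Bolt shear: A_b = π(22)²/4 = 380.13 mm². φR_n = 0.75 × 469 × 380.13 × 6 × 1 = 802.3 kN.
Bearing (8 mm plate, F_u = 450 MPa): end bolts L_c = 47 − 24/2 = 35, R_n = min(1.2×35×8×450, 2.4×22×8×450) = 151.2 kN/bolt; interior L_c = 84 − 24 = 60, R_n = 190.08 kN/bolt. φR_n = 0.75 × (3×151.2 + 3×190.08) = 767.9 kN.
Block shear: shear path 2×[47+1×84] = 2×131 mm, A_gv = 2096, A_nv = 2×(131 − 1.5×26)×8 = 1472 mm²; tension across gage: (158 − 2×26)×8 = 848 mm². R_n = min(0.6×450×1472, 0.6×345×2096) + 1.0×450×848 = min(397.44, 433.87) + 381.6 = 779.04 kN. φR_n = 0.75 × 779.04 = 584.3 kN.
Tension rupture (net): A_n = (272 − 3×26)×8 = 1552 mm² (U = 1.0, A_e = A_n). φR_n = 0.75 × 450 × 1552 = 523.8 kN.
Governing: min(802.3, 767.9, 584.3, 523.8) = 523.8 kN → net-section rupture.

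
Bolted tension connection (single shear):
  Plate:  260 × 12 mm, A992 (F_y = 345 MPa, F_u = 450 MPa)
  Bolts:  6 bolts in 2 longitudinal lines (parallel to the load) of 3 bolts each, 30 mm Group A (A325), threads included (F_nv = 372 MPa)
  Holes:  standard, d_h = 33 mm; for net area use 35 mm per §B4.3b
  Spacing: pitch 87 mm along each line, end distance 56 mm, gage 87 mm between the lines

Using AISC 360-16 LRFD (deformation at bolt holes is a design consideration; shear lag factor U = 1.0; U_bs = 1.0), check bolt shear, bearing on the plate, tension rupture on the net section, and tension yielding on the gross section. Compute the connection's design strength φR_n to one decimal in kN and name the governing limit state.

769.5 kN (net-section rupture governs)

Bolt shear: A_b = π(30)²/4 = 706.86 mm². φR_n = 0.75 × 372 × 706.86 × 6 × 1 = 1183.3 kN.
Bearing (12 mm plate, F_u = 450 MPa): end bolts L_c = 56 − 33/2 = 39.5, R_n = min(1.2×39.5×12×450, 2.4×30×12×450) = 255.96 kN/bolt; interior L_c = 87 − 33 = 54, R_n = 349.92 kN/bolt. φR_n = 0.75 × (2×255.96 + 4×349.92) = 1433.7 kN.
Tension rupture (net): A_n = (260 − 2×35)×12 = 2280 mm² (U = 1.0, A_e = A_n). φR_n = 0.75 × 450 × 2280 = 769.5 kN.
Tension yield (gross): A_g = 260×12 = 3120 mm². φR_n = 0.90 × 345 × 3120 = 968.8 kN.
Governing: min(1183.3, 1433.7, 769.5, 968.8) = 769.5 kN → net-section rupture.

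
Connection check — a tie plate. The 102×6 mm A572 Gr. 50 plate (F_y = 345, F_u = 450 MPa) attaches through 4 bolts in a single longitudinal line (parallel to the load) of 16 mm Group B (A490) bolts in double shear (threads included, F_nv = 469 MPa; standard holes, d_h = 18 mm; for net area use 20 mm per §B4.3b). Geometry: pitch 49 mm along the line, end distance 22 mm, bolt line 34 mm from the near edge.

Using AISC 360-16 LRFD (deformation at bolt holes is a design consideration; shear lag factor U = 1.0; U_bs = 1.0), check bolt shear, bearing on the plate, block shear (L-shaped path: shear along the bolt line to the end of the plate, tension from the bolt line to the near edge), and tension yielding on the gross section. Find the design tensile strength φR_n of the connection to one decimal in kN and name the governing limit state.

168.9 kN (block shear governs)

Bolt shear: A_b = π(16)²/4 = 201.06 mm². φR_n = 0.75 × 469 × 201.06 × 4 × 2 = 565.8 kN.
Bearing (6 mm plate, F_u = 450 MPa): end bolts L_c = 22 − 18/2 = 13, R_n = min(1.2×13×6×450, 2.4×16×6×450) = 42.12 kN/bolt; interior L_c = 49 − 18 = 31, R_n = 100.44 kN/bolt. φR_n = 0.75 × (1×42.12 + 3×100.44) = 257.6 kN.
Block shear: shear path 1×[22+3×49] = 1×169 mm, A_gv = 1014, A_nv = 1×(169 − 3.5×20)×6 = 594 mm²; tension to near edge: (34 − 0.5×20)×6 = 144 mm². R_n = min(0.6×450×594, 0.6×345×1014) + 1.0×450×144 = min(160.38, 209.9) + 64.8 = 225.18 kN. φR_n = 0.75 × 225.18 = 168.9 kN.
Tension yield (gross): A_g = 102×6 = 612 mm². φR_n = 0.90 × 345 × 612 = 190.0 kN.
Governing: min(565.8, 257.6, 168.9, 190.0) = 168.9 kN → block shear.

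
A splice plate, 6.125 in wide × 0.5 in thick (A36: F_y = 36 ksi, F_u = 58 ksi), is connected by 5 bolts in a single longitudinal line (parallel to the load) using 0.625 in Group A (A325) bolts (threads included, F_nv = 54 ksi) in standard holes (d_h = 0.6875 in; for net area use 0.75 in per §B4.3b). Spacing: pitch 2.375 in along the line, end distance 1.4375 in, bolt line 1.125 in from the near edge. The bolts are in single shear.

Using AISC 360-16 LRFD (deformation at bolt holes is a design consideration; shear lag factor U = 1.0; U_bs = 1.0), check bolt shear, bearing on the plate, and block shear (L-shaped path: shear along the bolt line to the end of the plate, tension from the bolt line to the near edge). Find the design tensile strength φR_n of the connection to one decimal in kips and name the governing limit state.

62.1 kips (bolt shear governs)

Bolt shear: A_b = π(0.625)²/4 = 0.3068 in². φR_n = 0.75 × 54 × 0.3068 × 5 × 1 = 62.1 kips.
Bearing (0.5 in plate, F_u = 58 ksi): end bolts L_c = 1.4375 − 0.6875/2 = 1.09375, R_n = min(1.2×1.09375×0.5×58, 2.4×0.625×0.5×58) = 38.063 kips/bolt; interior L_c = 2.375 − 0.6875 = 1.6875, R_n = 43.5 kips/bolt. φR_n = 0.75 × (1×38.063 + 4×43.5) = 159.0 kips.
Block shear: shear path 1×[1.4375+4×2.375] = 1×10.9375 in, A_gv = 5.4688, A_nv = 1×(10.9375 − 4.5×0.75)×0.5 = 3.7813 in²; tension to near edge: (1.125 − 0.5×0.75)×0.5 = 0.375 in². R_n = min(0.6×58×3.7813, 0.6×36×5.4688) + 1.0×58×0.375 = min(131.59, 118.13) + 21.75 = 139.88 kips. φR_n = 0.75 × 139.88 = 104.9 kips.
Governing: min(62.1, 159.0, 104.9) = 62.1 kips → bolt shear.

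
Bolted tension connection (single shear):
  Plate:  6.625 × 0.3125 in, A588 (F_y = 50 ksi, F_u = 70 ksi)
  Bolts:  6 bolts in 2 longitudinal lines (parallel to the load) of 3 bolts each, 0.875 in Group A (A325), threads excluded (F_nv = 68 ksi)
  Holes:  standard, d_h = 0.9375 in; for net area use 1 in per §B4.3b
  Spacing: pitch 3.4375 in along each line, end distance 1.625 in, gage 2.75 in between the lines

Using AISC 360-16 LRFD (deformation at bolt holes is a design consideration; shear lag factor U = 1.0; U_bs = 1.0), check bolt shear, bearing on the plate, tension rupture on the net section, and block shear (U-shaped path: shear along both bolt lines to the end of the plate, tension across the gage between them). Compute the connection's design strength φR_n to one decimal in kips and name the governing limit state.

75.9 kips (net-section rupture governs)

Bolt shear: A_b = π(0.875)²/4 = 0.60132 in². φR_n = 0.75 × 68 × 0.60132 × 6 × 1 = 184.0 kips.
Bearing (0.3125 in plate, F_u = 70 ksi): end bolts L_c = 1.625 − 0.9375/2 = 1.15625, R_n = min(1.2×1.15625×0.3125×70, 2.4×0.875×0.3125×70) = 30.352 kips/bolt; interior L_c = 3.4375 − 0.9375 = 2.5, R_n = 45.938 kips/bolt. φR_n = 0.75 × (2×30.352 + 4×45.938) = 183.3 kips.
Tension rupture (net): A_n = (6.625 − 2×1)×0.3125 = 1.4453 in² (U = 1.0, A_e = A_n). φR_n = 0.75 × 70 × 1.4453 = 75.9 kips.
Block shear: shear path 2×[1.625+2×3.4375] = 2×8.5 in, A_gv = 5.3125, A_nv = 2×(8.5 − 2.5×1)×0.3125 = 3.75 in²; tension across gage: (2.75 − 1×1)×0.3125 = 0.54688 in². R_n = min(0.6×70×3.75, 0.6×50×5.3125) + 1.0×70×0.54688 = min(157.5, 159.38) + 38.282 = 195.78 kips. φR_n = 0.75 × 195.78 = 146.8 kips.
Governing: min(184.0, 183.3, 75.9, 146.8) = 75.9 kips → net-section rupture.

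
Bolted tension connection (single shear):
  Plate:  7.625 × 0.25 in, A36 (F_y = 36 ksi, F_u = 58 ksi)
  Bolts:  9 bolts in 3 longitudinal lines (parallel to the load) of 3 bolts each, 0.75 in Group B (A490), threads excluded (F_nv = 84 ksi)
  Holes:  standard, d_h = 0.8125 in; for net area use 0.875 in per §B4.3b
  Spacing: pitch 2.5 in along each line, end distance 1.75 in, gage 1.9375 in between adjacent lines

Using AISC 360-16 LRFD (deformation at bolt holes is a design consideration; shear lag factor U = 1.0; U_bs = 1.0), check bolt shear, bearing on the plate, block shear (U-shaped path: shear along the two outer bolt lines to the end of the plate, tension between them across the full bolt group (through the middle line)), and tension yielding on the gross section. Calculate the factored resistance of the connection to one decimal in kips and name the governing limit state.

Bolt shear: A_b = π(0.75)²/4 = 0.44179 in². φR_n = 0.75 × 84 × 0.44179 × 9 × 1 = 250.5 kips.
Bearing (0.25 in plate, F_u = 58 ksi): end bolts L_c = 1.75 − 0.8125/2 = 1.34375, R_n = min(1.2×1.34375×0.25×58, 2.4×0.75×0.25×58) = 23.381 kips/bolt; interior L_c = 2.5 − 0.8125 = 1.6875, R_n = 26.1 kips/bolt. φR_n = 0.75 × (3×23.381 + 6×26.1) = 170.1 kips.
Block shear: shear path 2×[1.75+2×2.5] = 2×6.75 in, A_gv = 3.375, A_nv = 2×(6.75 − 2.5×0.875)×0.25 = 2.2813 in²; tension across gage: (3.875 − 2×0.875)×0.25 = 0.53125 in². R_n = min(0.6×58×2.2813, 0.6×36×3.375) + 1.0×58×0.53125 = min(79.389, 72.9) + 30.813 = 103.71 kips. φR_n = 0.75 × 103.71 = 77.8 kips.
Tension yield (gross): A_g = 7.625×0.25 = 1.9063 in². φR_n = 0.90 × 36 × 1.9063 = 61.8 kips.
Governing: min(250.5, 170.1, 77.8, 61.8) = 61.8 kips → gross-section yield.

61.8 kips (gross-section yield governs)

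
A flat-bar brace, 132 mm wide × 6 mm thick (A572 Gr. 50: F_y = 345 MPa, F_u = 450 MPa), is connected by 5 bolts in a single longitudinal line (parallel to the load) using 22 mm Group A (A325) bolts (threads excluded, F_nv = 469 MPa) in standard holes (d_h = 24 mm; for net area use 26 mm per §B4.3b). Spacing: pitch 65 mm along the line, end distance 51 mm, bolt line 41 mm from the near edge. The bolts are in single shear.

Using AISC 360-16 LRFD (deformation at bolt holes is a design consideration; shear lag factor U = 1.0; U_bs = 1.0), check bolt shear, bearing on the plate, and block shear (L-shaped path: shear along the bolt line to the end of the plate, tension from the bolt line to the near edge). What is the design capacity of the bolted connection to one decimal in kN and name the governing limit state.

292.4 kN (block shear governs)

Bolt shear: A_b = π(22)²/4 = 380.13 mm². φR_n = 0.75 × 469 × 380.13 × 5 × 1 = 668.6 kN.
Bearing (6 mm plate, F_u = 450 MPa): end bolts L_c = 51 − 24/2 = 39, R_n = min(1.2×39×6×450, 2.4×22×6×450) = 126.36 kN/bolt; interior L_c = 65 − 24 = 41, R_n = 132.84 kN/bolt. φR_n = 0.75 × (1×126.36 + 4×132.84) = 493.3 kN.
Block shear: shear path 1×[51+4×65] = 1×311 mm, A_gv = 1866, A_nv = 1×(311 − 4.5×26)×6 = 1164 mm²; tension to near edge: (41 − 0.5×26)×6 = 168 mm². R_n = min(0.6×450×1164, 0.6×345×1866) + 1.0×450×168 = min(314.28, 386.26) + 75.6 = 389.88 kN. φR_n = 0.75 × 389.88 = 292.4 kN.
Governing: min(668.6, 493.3, 292.4) = 292.4 kN → block shear.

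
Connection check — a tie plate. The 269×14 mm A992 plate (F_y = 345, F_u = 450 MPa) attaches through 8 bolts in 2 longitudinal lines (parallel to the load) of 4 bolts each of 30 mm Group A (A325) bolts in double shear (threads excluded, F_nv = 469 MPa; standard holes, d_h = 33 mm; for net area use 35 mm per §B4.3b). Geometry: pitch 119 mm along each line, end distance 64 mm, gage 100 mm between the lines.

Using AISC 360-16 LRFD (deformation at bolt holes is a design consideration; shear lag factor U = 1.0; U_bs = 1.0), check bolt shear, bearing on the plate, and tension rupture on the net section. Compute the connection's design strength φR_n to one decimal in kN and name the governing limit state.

Bolt shear: A_b = π(30)²/4 = 706.86 mm². φR_n = 0.75 × 469 × 706.86 × 8 × 2 = 3978.2 kN.
Bearing (14 mm plate, F_u = 450 MPa): end bolts L_c = 64 − 33/2 = 47.5, R_n = min(1.2×47.5×14×450, 2.4×30×14×450) = 359.1 kN/bolt; interior L_c = 119 − 33 = 86, R_n = 453.6 kN/bolt. φR_n = 0.75 × (2×359.1 + 6×453.6) = 2579.9 kN.
Tension rupture (net): A_n = (269 − 2×35)×14 = 2786 mm² (U = 1.0, A_e = A_n). φR_n = 0.75 × 450 × 2786 = 940.3 kN.
Governing: min(3978.2, 2579.9, 940.3) = 940.3 kN → net-section rupture.

940.3 kN (net-section rupture governs)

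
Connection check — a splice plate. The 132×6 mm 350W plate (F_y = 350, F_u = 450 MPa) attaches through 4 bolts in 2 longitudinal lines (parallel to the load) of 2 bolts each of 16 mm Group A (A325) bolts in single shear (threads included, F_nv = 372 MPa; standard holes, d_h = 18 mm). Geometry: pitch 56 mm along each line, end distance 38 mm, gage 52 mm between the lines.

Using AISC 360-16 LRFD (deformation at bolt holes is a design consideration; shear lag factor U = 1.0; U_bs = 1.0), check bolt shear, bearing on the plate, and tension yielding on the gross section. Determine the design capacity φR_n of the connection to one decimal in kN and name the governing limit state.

Bolt shear: A_b = π(16)²/4 = 201.06 mm². φR_n = 0.75 × 372 × 201.06 × 4 × 1 = 224.4 kN.
Bearing (6 mm plate, F_u = 450 MPa): end bolts L_c = 38 − 18/2 = 29, R_n = min(1.2×29×6×450, 2.4×16×6×450) = 93.96 kN/bolt; interior L_c = 56 − 18 = 38, R_n = 103.68 kN/bolt. φR_n = 0.75 × (2×93.96 + 2×103.68) = 296.5 kN.
Tension yield (gross): A_g = 132×6 = 792 mm². φR_n = 0.90 × 350 × 792 = 249.5 kN.
Governing: min(224.4, 296.5, 249.5) = 224.4 kN → bolt shear.

224.4 kN (bolt shear governs)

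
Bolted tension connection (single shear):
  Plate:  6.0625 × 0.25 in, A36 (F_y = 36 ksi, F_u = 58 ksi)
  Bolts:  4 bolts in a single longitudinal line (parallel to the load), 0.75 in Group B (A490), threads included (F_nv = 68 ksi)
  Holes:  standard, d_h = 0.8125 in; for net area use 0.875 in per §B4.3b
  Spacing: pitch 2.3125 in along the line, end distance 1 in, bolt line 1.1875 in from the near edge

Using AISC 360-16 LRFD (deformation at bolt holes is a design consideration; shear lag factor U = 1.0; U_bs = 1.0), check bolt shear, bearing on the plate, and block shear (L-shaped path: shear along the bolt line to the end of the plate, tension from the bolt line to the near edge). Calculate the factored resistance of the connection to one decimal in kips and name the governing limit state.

40.0 kips (block shear governs)

Bolt shear: A_b = π(0.75)²/4 = 0.44179 in². φR_n = 0.75 × 68 × 0.44179 × 4 × 1 = 90.1 kips.
Bearing (0.25 in plate, F_u = 58 ksi): end bolts L_c = 1 − 0.8125/2 = 0.59375, R_n = min(1.2×0.59375×0.25×58, 2.4×0.75×0.25×58) = 10.331 kips/bolt; interior L_c = 2.3125 − 0.8125 = 1.5, R_n = 26.1 kips/bolt. φR_n = 0.75 × (1×10.331 + 3×26.1) = 66.5 kips.
Block shear: shear path 1×[1+3×2.3125] = 1×7.9375 in, A_gv = 1.9844, A_nv = 1×(7.9375 − 3.5×0.875)×0.25 = 1.2188 in²; tension to near edge: (1.1875 − 0.5×0.875)×0.25 = 0.1875 in². R_n = min(0.6×58×1.2188, 0.6×36×1.9844) + 1.0×58×0.1875 = min(42.414, 42.863) + 10.875 = 53.289 kips. φR_n = 0.75 × 53.289 = 40.0 kips.
Governing: min(90.1, 66.5, 40.0) = 40.0 kips → block shear.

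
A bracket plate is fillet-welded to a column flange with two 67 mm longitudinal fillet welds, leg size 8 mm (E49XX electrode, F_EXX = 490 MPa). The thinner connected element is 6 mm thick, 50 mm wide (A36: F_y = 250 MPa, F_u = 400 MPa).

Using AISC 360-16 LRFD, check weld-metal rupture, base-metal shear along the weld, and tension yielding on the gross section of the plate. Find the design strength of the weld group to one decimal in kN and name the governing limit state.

67.5 kN (gross-section yield governs)

Weld metal: throat = 0.707×8 = 5.656 mm, L = 2×67 = 134 mm. φR_n = 0.75 × 0.6 × 490 × 5.656 × 134 = 167.1 kN.
Base metal shear (6 mm plate): yield φR_n = 1.0×0.6×250×6×134 = 120.6 kN; rupture φR_n = 0.75×0.6×400×6×134 = 144.7 kN; take 120.6 kN (yield).
Tension yield (gross): A_g = 50×6 = 300 mm². φR_n = 0.90 × 250 × 300 = 67.5 kN.
Governing: min(167.1, 120.6, 67.5) = 67.5 kN → gross-section yield.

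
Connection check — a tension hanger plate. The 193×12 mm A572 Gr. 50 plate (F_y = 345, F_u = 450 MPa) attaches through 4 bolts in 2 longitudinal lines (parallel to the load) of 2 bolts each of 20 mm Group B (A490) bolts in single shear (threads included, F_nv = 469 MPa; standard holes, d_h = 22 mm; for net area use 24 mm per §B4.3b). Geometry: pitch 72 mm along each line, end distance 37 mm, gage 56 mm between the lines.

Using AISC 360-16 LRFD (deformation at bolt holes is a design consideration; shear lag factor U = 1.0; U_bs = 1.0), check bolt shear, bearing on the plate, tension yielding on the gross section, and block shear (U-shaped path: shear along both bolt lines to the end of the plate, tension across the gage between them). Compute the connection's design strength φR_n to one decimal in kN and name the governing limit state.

Bolt shear: A_b = π(20)²/4 = 314.16 mm². φR_n = 0.75 × 469 × 314.16 × 4 × 1 = 442.0 kN.
Bearing (12 mm plate, F_u = 450 MPa): end bolts L_c = 37 − 22/2 = 26, R_n = min(1.2×26×12×450, 2.4×20×12×450) = 168.48 kN/bolt; interior L_c = 72 − 22 = 50, R_n = 259.2 kN/bolt. φR_n = 0.75 × (2×168.48 + 2×259.2) = 641.5 kN.
Tension yield (gross): A_g = 193×12 = 2316 mm². φR_n = 0.90 × 345 × 2316 = 719.1 kN.
Block shear: shear path 2×[37+1×72] = 2×109 mm, A_gv = 2616, A_nv = 2×(109 − 1.5×24)×12 = 1752 mm²; tension across gage: (56 − 1×24)×12 = 384 mm². R_n = min(0.6×450×1752, 0.6×345×2616) + 1.0×450×384 = min(473.04, 541.51) + 172.8 = 645.84 kN. φR_n = 0.75 × 645.84 = 484.4 kN.
Governing: min(442.0, 641.5, 719.1, 484.4) = 442.0 kN → bolt shear.

442.0 kN (bolt shear governs)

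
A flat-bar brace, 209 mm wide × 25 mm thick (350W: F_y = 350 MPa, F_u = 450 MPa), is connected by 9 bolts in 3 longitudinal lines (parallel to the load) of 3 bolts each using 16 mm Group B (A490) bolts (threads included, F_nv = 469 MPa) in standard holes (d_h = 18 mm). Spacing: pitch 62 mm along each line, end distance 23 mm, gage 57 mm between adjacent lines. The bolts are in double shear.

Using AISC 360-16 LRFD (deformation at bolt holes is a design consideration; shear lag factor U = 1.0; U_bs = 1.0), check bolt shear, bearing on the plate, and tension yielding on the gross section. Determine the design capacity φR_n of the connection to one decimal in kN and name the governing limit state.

Bolt shear: A_b = π(16)²/4 = 201.06 mm². φR_n = 0.75 × 469 × 201.06 × 9 × 2 = 1273.0 kN.
Bearing (25 mm plate, F_u = 450 MPa): end bolts L_c = 23 − 18/2 = 14, R_n = min(1.2×14×25×450, 2.4×16×25×450) = 189 kN/bolt; interior L_c = 62 − 18 = 44, R_n = 432 kN/bolt. φR_n = 0.75 × (3×189 + 6×432) = 2369.3 kN.
Tension yield (gross): A_g = 209×25 = 5225 mm². φR_n = 0.90 × 350 × 5225 = 1645.9 kN.
Governing: min(1273.0, 2369.3, 1645.9) = 1273.0 kN → bolt shear.

1273.0 kN (bolt shear governs)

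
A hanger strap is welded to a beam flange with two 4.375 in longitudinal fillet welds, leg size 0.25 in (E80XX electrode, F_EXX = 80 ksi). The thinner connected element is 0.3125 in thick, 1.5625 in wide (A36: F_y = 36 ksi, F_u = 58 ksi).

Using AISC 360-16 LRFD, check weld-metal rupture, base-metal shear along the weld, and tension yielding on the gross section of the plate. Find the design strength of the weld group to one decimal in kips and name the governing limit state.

Weld metal: throat = 0.707×0.25 = 0.17675 in, L = 2×4.375 = 8.75 in. φR_n = 0.75 × 0.6 × 80 × 0.17675 × 8.75 = 55.7 kips.
Base metal shear (0.3125 in plate): yield φR_n = 1.0×0.6×36×0.3125×8.75 = 59.1 kips; rupture φR_n = 0.75×0.6×58×0.3125×8.75 = 71.4 kips; take 59.1 kips (yield).
Tension yield (gross): A_g = 1.5625×0.3125 = 0.48828 in². φR_n = 0.90 × 36 × 0.48828 = 15.8 kips.
Governing: min(55.7, 59.1, 15.8) = 15.8 kips → gross-section yield.

15.8 kips (gross-section yield governs)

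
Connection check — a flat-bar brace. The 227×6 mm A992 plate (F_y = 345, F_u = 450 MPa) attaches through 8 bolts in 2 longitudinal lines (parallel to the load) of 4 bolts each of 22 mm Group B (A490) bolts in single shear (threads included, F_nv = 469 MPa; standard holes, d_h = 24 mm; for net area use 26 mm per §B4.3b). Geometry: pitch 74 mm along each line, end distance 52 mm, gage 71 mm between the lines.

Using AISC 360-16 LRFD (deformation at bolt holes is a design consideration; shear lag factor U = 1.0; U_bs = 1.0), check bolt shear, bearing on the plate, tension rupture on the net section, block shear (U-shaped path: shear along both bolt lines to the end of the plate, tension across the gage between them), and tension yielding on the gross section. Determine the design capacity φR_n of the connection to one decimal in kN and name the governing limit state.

Bolt shear: A_b = π(22)²/4 = 380.13 mm². φR_n = 0.75 × 469 × 380.13 × 8 × 1 = 1069.7 kN.
Bearing (6 mm plate, F_u = 450 MPa): end bolts L_c = 52 − 24/2 = 40, R_n = min(1.2×40×6×450, 2.4×22×6×450) = 129.6 kN/bolt; interior L_c = 74 − 24 = 50, R_n = 142.56 kN/bolt. φR_n = 0.75 × (2×129.6 + 6×142.56) = 835.9 kN.
Tension rupture (net): A_n = (227 − 2×26)×6 = 1050 mm² (U = 1.0, A_e = A_n). φR_n = 0.75 × 450 × 1050 = 354.4 kN.
Block shear: shear path 2×[52+3×74] = 2×274 mm, A_gv = 3288, A_nv = 2×(274 − 3.5×26)×6 = 2196 mm²; tension across gage: (71 − 1×26)×6 = 270 mm². R_n = min(0.6×450×2196, 0.6×345×3288) + 1.0×450×270 = min(592.92, 680.62) + 121.5 = 714.42 kN. φR_n = 0.75 × 714.42 = 535.8 kN.
Tension yield (gross): A_g = 227×6 = 1362 mm². φR_n = 0.90 × 345 × 1362 = 422.9 kN.
Governing: min(1069.7, 835.9, 354.4, 535.8, 422.9) = 354.4 kN → net-section rupture.

354.4 kN (net-section rupture governs)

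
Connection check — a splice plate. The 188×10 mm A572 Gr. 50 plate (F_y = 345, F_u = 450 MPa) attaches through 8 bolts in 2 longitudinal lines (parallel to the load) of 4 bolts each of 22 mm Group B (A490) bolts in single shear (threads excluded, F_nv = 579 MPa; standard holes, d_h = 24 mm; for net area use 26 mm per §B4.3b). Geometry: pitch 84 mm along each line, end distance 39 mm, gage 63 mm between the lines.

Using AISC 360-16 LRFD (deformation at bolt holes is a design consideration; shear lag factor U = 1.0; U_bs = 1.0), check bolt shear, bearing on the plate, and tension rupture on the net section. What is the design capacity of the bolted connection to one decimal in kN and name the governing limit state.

Bolt shear: A_b = π(22)²/4 = 380.13 mm². φR_n = 0.75 × 579 × 380.13 × 8 × 1 = 1320.6 kN.
Bearing (10 mm plate, F_u = 450 MPa): end bolts L_c = 39 − 24/2 = 27, R_n = min(1.2×27×10×450, 2.4×22×10×450) = 145.8 kN/bolt; interior L_c = 84 − 24 = 60, R_n = 237.6 kN/bolt. φR_n = 0.75 × (2×145.8 + 6×237.6) = 1287.9 kN.
Tension rupture (net): A_n = (188 − 2×26)×10 = 1360 mm² (U = 1.0, A_e = A_n). φR_n = 0.75 × 450 × 1360 = 459.0 kN.
Governing: min(1320.6, 1287.9, 459.0) = 459.0 kN → net-section rupture.

459.0 kN (net-section rupture governs)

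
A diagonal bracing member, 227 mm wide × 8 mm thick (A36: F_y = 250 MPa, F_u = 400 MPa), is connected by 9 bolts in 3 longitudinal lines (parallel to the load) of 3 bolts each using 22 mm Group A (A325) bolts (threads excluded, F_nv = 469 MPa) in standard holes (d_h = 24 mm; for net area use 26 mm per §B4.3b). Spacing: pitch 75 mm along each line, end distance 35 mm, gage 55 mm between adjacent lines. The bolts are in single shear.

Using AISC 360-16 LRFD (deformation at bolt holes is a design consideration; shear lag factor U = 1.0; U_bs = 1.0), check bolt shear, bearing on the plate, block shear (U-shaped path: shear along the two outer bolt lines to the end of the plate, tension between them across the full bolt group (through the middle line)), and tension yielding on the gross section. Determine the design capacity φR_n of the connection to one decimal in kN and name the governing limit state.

408.6 kN (gross-section yield governs)

Bolt shear: A_b = π(22)²/4 = 380.13 mm². φR_n = 0.75 × 469 × 380.13 × 9 × 1 = 1203.4 kN.
Bearing (8 mm plate, F_u = 400 MPa): end bolts L_c = 35 − 24/2 = 23, R_n = min(1.2×23×8×400, 2.4×22×8×400) = 88.32 kN/bolt; interior L_c = 75 − 24 = 51, R_n = 168.96 kN/bolt. φR_n = 0.75 × (3×88.32 + 6×168.96) = 959.0 kN.
Block shear: shear path 2×[35+2×75] = 2×185 mm, A_gv = 2960, A_nv = 2×(185 − 2.5×26)×8 = 1920 mm²; tension across gage: (110 − 2×26)×8 = 464 mm². R_n = min(0.6×400×1920, 0.6×250×2960) + 1.0×400×464 = min(460.8, 444) + 185.6 = 629.6 kN. φR_n = 0.75 × 629.6 = 472.2 kN.
Tension yield (gross): A_g = 227×8 = 1816 mm². φR_n = 0.90 × 250 × 1816 = 408.6 kN.
Governing: min(1203.4, 959.0, 472.2, 408.6) = 408.6 kN → gross-section yield.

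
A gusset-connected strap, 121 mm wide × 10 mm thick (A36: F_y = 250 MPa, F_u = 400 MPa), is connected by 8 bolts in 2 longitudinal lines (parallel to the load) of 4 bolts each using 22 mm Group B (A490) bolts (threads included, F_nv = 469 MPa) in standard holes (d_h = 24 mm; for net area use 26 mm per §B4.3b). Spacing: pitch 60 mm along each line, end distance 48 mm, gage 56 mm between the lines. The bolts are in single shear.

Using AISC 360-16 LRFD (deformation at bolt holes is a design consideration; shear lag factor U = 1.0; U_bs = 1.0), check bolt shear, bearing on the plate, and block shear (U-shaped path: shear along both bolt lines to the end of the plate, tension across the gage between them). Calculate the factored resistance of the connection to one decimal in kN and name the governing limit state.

583.2 kN (block shear governs)

Bolt shear: A_b = π(22)²/4 = 380.13 mm². φR_n = 0.75 × 469 × 380.13 × 8 × 1 = 1069.7 kN.
Bearing (10 mm plate, F_u = 400 MPa): end bolts L_c = 48 − 24/2 = 36, R_n = min(1.2×36×10×400, 2.4×22×10×400) = 172.8 kN/bolt; interior L_c = 60 − 24 = 36, R_n = 172.8 kN/bolt. φR_n = 0.75 × (2×172.8 + 6×172.8) = 1036.8 kN.
Block shear: shear path 2×[48+3×60] = 2×228 mm, A_gv = 4560, A_nv = 2×(228 − 3.5×26)×10 = 2740 mm²; tension across gage: (56 − 1×26)×10 = 300 mm². R_n = min(0.6×400×2740, 0.6×250×4560) + 1.0×400×300 = min(657.6, 684) + 120 = 777.6 kN. φR_n = 0.75 × 777.6 = 583.2 kN.
Governing: min(1069.7, 1036.8, 583.2) = 583.2 kN → block shear.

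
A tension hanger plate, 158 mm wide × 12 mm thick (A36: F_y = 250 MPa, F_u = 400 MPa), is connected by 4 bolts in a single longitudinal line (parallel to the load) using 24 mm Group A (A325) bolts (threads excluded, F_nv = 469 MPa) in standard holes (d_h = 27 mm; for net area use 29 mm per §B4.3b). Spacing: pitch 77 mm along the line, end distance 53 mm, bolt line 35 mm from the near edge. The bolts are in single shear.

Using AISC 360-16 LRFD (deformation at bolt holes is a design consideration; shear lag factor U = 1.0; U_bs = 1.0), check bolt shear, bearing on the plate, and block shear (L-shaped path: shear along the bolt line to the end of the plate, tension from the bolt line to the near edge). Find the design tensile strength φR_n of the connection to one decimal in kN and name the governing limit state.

Bolt shear: A_b = π(24)²/4 = 452.39 mm². φR_n = 0.75 × 469 × 452.39 × 4 × 1 = 636.5 kN.
Bearing (12 mm plate, F_u = 400 MPa): end bolts L_c = 53 − 27/2 = 39.5, R_n = min(1.2×39.5×12×400, 2.4×24×12×400) = 227.52 kN/bolt; interior L_c = 77 − 27 = 50, R_n = 276.48 kN/bolt. φR_n = 0.75 × (1×227.52 + 3×276.48) = 792.7 kN.
Block shear: shear path 1×[53+3×77] = 1×284 mm, A_gv = 3408, A_nv = 1×(284 − 3.5×29)×12 = 2190 mm²; tension to near edge: (35 − 0.5×29)×12 = 246 mm². R_n = min(0.6×400×2190, 0.6×250×3408) + 1.0×400×246 = min(525.6, 511.2) + 98.4 = 609.6 kN. φR_n = 0.75 × 609.6 = 457.2 kN.
Governing: min(636.5, 792.7, 457.2) = 457.2 kN → block shear.

457.2 kN (block shear governs)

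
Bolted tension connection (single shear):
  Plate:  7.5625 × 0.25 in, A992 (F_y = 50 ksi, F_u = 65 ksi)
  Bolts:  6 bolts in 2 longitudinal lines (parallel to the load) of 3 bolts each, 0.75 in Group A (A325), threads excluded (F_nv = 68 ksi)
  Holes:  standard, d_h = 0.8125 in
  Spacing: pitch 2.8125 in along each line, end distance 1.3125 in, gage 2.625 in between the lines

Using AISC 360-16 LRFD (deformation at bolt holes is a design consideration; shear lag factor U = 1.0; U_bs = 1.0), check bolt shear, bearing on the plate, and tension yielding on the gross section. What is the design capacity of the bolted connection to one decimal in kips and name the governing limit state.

85.1 kips (gross-section yield governs)

Bolt shear: A_b = π(0.75)²/4 = 0.44179 in². φR_n = 0.75 × 68 × 0.44179 × 6 × 1 = 135.2 kips.
Bearing (0.25 in plate, F_u = 65 ksi): end bolts L_c = 1.3125 − 0.8125/2 = 0.90625, R_n = min(1.2×0.90625×0.25×65, 2.4×0.75×0.25×65) = 17.672 kips/bolt; interior L_c = 2.8125 − 0.8125 = 2, R_n = 29.25 kips/bolt. φR_n = 0.75 × (2×17.672 + 4×29.25) = 114.3 kips.
Tension yield (gross): A_g = 7.5625×0.25 = 1.8906 in². φR_n = 0.90 × 50 × 1.8906 = 85.1 kips.
Governing: min(135.2, 114.3, 85.1) = 85.1 kips → gross-section yield.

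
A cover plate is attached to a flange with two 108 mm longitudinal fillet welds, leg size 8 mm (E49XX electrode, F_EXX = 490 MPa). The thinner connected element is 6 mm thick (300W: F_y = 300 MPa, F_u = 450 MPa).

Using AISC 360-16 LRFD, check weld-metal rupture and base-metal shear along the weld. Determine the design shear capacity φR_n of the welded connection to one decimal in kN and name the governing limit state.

233.3 kN (base-metal shear governs)

Weld metal: throat = 0.707×8 = 5.656 mm, L = 2×108 = 216 mm. φR_n = 0.75 × 0.6 × 490 × 5.656 × 216 = 269.4 kN.
Base metal shear (6 mm plate): yield φR_n = 1.0×0.6×300×6×216 = 233.3 kN; rupture φR_n = 0.75×0.6×450×6×216 = 262.4 kN; take 233.3 kN (yield).
Governing: min(269.4, 233.3) = 233.3 kN → base-metal shear.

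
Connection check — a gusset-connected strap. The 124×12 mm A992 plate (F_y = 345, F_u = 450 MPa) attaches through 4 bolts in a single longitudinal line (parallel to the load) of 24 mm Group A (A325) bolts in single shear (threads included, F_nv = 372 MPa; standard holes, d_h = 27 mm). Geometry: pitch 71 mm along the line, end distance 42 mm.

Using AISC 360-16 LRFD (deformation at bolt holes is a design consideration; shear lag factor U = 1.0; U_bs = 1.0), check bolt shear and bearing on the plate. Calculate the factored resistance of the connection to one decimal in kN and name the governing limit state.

504.9 kN (bolt shear governs)

Bolt shear: A_b = π(24)²/4 = 452.39 mm². φR_n = 0.75 × 372 × 452.39 × 4 × 1 = 504.9 kN.
Bearing (12 mm plate, F_u = 450 MPa): end bolts L_c = 42 − 27/2 = 28.5, R_n = min(1.2×28.5×12×450, 2.4×24×12×450) = 184.68 kN/bolt; interior L_c = 71 − 27 = 44, R_n = 285.12 kN/bolt. φR_n = 0.75 × (1×184.68 + 3×285.12) = 780.0 kN.
Governing: min(504.9, 780.0) = 504.9 kN → bolt shear.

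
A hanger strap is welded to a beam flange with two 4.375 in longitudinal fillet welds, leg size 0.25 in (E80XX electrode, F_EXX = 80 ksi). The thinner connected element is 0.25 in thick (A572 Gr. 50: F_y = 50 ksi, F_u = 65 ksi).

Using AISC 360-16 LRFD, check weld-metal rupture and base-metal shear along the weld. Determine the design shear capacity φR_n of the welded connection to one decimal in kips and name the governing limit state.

Weld metal: throat = 0.707×0.25 = 0.17675 in, L = 2×4.375 = 8.75 in. φR_n = 0.75 × 0.6 × 80 × 0.17675 × 8.75 = 55.7 kips.
Base metal shear (0.25 in plate): yield φR_n = 1.0×0.6×50×0.25×8.75 = 65.6 kips; rupture φR_n = 0.75×0.6×65×0.25×8.75 = 64.0 kips; take 64.0 kips (rupture).
Governing: min(55.7, 64.0) = 55.7 kips → weld metal.

55.7 kips (weld metal governs)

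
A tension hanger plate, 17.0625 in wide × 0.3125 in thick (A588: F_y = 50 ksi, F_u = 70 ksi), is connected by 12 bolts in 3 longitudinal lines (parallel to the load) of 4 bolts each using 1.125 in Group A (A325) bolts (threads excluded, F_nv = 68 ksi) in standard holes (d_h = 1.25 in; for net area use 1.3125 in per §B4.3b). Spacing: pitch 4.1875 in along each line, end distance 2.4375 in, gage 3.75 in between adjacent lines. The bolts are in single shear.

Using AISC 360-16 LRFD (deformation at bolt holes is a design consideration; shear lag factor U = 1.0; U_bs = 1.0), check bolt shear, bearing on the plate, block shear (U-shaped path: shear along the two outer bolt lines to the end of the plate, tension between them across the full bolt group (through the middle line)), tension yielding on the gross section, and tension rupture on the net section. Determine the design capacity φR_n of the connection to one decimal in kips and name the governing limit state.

215.3 kips (net-section rupture governs)

Bolt shear: A_b = π(1.125)²/4 = 0.99402 in². φR_n = 0.75 × 68 × 0.99402 × 12 × 1 = 608.3 kips.
Bearing (0.3125 in plate, F_u = 70 ksi): end bolts L_c = 2.4375 − 1.25/2 = 1.8125, R_n = min(1.2×1.8125×0.3125×70, 2.4×1.125×0.3125×70) = 47.578 kips/bolt; interior L_c = 4.1875 − 1.25 = 2.9375, R_n = 59.063 kips/bolt. φR_n = 0.75 × (3×47.578 + 9×59.063) = 505.7 kips.
Block shear: shear path 2×[2.4375+3×4.1875] = 2×15 in, A_gv = 9.375, A_nv = 2×(15 − 3.5×1.3125)×0.3125 = 6.5039 in²; tension across gage: (7.5 − 2×1.3125)×0.3125 = 1.5234 in². R_n = min(0.6×70×6.5039, 0.6×50×9.375) + 1.0×70×1.5234 = min(273.16, 281.25) + 106.64 = 379.8 kips. φR_n = 0.75 × 379.8 = 284.9 kips.
Tension yield (gross): A_g = 17.0625×0.3125 = 5.332 in². φR_n = 0.90 × 50 × 5.332 = 239.9 kips.
Tension rupture (net): A_n = (17.0625 − 3×1.3125)×0.3125 = 4.1016 in² (U = 1.0, A_e = A_n). φR_n = 0.75 × 70 × 4.1016 = 215.3 kips.
Governing: min(608.3, 505.7, 284.9, 239.9, 215.3) = 215.3 kips → net-section rupture.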